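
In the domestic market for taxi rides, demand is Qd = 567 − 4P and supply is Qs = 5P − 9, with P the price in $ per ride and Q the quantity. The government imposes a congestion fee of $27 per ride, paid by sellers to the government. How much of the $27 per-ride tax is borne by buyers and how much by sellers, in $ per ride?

Without the tax, 567 − 4P = 5P − 9 gives 9P = 576, so P* = $64 and Q* = 311.
With the tax collected from sellers, supply shifts: Qs = 5(P − 27) − 9.
Solving gives Q = 251 with buyers paying $79 and sellers receiving $52 (the $27 wedge).
Burden on buyers: $15; on sellers: $12. (They sum to $27.)

Buyers bear $15 per ride; sellers bear $12 per ride.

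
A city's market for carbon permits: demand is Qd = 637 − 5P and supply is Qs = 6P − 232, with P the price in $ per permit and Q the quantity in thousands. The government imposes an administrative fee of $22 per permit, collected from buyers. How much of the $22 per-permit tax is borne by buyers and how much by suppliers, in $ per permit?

Buyers bear $12 per permit; suppliers bear $10 per permit.

Without the tax, 637 − 5P = 6P − 232 gives 11P = 869, so P* = $79 and Q* = 242.
With the tax collected from buyers, demand (in seller-price terms) shifts: Qd = 637 − 5(P + 22).
Solving gives Q = 182 with buyers paying $91 and suppliers receiving $69 (the $22 wedge).
Burden on buyers: $12; on suppliers: $10. (They sum to $22.)
The less price-elastic side of the market bears the larger share of a per-unit tax.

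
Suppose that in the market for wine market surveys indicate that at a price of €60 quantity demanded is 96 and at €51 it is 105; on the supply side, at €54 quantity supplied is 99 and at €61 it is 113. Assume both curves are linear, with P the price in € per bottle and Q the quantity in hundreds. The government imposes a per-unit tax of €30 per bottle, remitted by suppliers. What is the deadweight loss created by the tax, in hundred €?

Demand slope: (105 − 96)/(51 − 60) = -1, so Qd = 156 − P.
Supply slope: (113 − 99)/(61 − 54) = 2, so Qs = 2P − 9.
Without the tax, 156 − P = 2P − 9 gives 3P = 165, so P* = €55 and Q* = 101.
With the tax collected from suppliers, supply shifts: Qs = 2(P − 30) − 9.
New equilibrium: buyers pay €75, suppliers receive €45, Q = 81. (Wedge: Pb − Ps = 30.)
Quantity falls by |ΔQ| = |101 − 81| = 20.
DWL = ½ · t · |ΔQ| = ½ · 30 · 20 = €300.

Deadweight loss = €300 hundred.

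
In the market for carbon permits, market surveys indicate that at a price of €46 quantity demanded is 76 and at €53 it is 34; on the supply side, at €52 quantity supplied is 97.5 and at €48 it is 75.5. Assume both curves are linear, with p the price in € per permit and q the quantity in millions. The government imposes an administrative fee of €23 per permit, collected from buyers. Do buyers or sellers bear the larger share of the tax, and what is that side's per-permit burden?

Demand slope: (34 − 76)/(53 − 46) = -6, so qd = 352 − 6p.
Supply slope: (75.5 − 97.5)/(48 − 52) = 5.5, so qs = 5.5p − 188.5.
Without the tax, 352 − 6p = 5.5p − 188.5 gives 11.5p = 540.5, so p* = €47 and q* = 70.
With the tax collected from buyers, demand (in seller-price terms) shifts: qd = 352 − 6(p + 23).
Solving gives q = 4 with buyers paying €58 and sellers receiving €35 (the €23 wedge).
Per-permit burden: buyers €11, sellers €12.
Sellers take the larger share because supply is less price-elastic here (demand slope 6 vs supply slope 5.5).

Sellers bear the larger share: €12 per permit.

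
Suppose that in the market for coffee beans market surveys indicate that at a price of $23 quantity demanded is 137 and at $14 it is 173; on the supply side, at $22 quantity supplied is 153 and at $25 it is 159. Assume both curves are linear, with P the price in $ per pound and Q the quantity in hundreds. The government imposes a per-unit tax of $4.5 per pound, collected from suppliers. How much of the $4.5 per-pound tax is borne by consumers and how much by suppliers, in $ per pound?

Demand slope: (173 − 137)/(14 − 23) = -4, so Qd = 229 − 4P.
Supply slope: (159 − 153)/(25 − 22) = 2, so Qs = 2P + 109.
Without the tax, 229 − 4P = 2P + 109 gives 6P = 120, so P* = $20 and Q* = 149.
With the tax collected from suppliers, supply shifts: Qs = 2(P − 4.5) + 109.
New equilibrium: consumers pay $21.5, suppliers receive $17, Q = 143. (Wedge: Pb − Ps = 4.5.)
Burden on consumers: $1.5; on suppliers: $3. (They sum to $4.5.)

Consumers bear $1.5 per pound; suppliers bear $3 per pound.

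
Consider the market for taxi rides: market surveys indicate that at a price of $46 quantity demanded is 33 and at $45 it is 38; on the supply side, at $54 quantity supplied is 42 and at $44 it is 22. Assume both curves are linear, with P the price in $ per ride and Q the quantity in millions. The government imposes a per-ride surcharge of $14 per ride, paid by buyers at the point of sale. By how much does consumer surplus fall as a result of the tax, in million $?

Consumer surplus falls by $72 million.

Demand slope: (38 − 33)/(45 − 46) = -5, so Qd = 263 − 5P.
Supply slope: (22 − 42)/(44 − 54) = 2, so Qs = 2P − 66.
Before the tax: set 263 − 5P = 2P − 66 → P* = $47, Q* = 28.
With the tax collected from buyers, demand (in seller-price terms) shifts: Qd = 263 − 5(P + 14).
Solving gives Q = 8 with buyers paying $51 and producers receiving $37 (the $14 wedge).
ΔCS is the trapezoid between Q = 8 and Q = 28 of height $4: ½ · (28 + 8) · 4 = $72.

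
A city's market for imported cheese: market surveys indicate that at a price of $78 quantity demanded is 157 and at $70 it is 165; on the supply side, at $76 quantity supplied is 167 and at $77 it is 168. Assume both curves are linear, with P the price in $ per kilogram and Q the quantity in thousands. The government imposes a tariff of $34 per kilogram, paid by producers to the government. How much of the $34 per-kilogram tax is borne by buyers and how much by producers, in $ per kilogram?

Demand slope: (165 − 157)/(70 − 78) = -1, so Qd = 235 − P.
Supply slope: (168 − 167)/(77 − 76) = 1, so Qs = P + 91.
Without the tax, 235 − P = P + 91 gives 2P = 144, so P* = $72 and Q* = 163.
With the tax collected from producers, supply shifts: Qs = (P − 34) + 91.
Solving gives Q = 146 with buyers paying $89 and producers receiving $55 (the $34 wedge).
Burden on buyers: $17; on producers: $17. (They sum to $34.)
The less price-elastic side of the market bears the larger share of a per-unit tax.

Buyers bear $17 per kilogram; producers bear $17 per kilogram.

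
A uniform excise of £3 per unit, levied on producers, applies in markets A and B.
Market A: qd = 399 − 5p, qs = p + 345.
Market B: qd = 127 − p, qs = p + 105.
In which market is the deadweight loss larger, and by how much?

Market A: pre-tax p* = £9, q* = 354; post-tax q = 351.5; deadweight loss = £3.75.
Market B: pre-tax p* = £11, q* = 116; post-tax q = 114.5; deadweight loss = £2.25.
Difference: £3.75 vs £2.25 → market A is larger by £1.5.

Market A, by £1.5.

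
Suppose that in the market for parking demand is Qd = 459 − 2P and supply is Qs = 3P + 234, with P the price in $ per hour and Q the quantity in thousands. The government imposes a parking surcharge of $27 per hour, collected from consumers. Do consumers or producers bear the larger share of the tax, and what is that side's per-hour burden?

Consumers bear the larger share: $16.2 per hour.

Before the tax: set 459 − 2P = 3P + 234 → P* = $45, Q* = 369.
With the tax collected from consumers, demand (in seller-price terms) shifts: Qd = 459 − 2(P + 27).
Solving gives Q = 336.6 with consumers paying $61.2 and producers receiving $34.2 (the $27 wedge).
Per-hour burden: consumers $16.2, producers $10.8.
Consumers take the larger share because demand is less price-elastic here (demand slope 2 vs supply slope 3).
The less price-elastic side of the market bears the larger share of a per-unit tax.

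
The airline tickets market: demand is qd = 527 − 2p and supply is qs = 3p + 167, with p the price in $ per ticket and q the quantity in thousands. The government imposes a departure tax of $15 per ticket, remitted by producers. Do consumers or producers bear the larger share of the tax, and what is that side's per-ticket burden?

Without the tax, 527 − 2p = 3p + 167 gives 5p = 360, so p* = $72 and q* = 383.
With the tax collected from producers, supply shifts: qs = 3(p − 15) + 167.
Solving gives q = 365 with consumers paying $81 and producers receiving $66 (the $15 wedge).
Per-ticket burden: consumers $9, producers $6.
Consumers take the larger share because demand is less price-elastic here (demand slope 2 vs supply slope 3).
The less price-elastic side of the market bears the larger share of a per-unit tax.

Consumers bear the larger share: $9 per ticket.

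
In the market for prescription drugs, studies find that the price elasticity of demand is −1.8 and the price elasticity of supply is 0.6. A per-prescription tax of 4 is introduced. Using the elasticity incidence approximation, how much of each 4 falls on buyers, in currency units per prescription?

Incidence ratio: buyers' share ≈ εs / (εs + |εd|) = 0.6 / (0.6 + 1.8) = 0.25.
So buyers bear ≈ 0.25 × 4 = 1; sellers bear 3.

Buyers bear ≈ 1 per prescription.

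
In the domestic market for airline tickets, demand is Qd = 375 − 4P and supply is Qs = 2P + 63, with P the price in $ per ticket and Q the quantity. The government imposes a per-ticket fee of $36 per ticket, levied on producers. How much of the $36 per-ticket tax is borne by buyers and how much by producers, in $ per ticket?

Before the tax: set 375 − 4P = 2P + 63 → P* = $52, Q* = 167.
With the tax collected from producers, supply shifts: Qs = 2(P − 36) + 63.
New equilibrium: buyers pay $64, producers receive $28, Q = 119. (Wedge: Pb − Ps = 36.)
Burden on buyers: $12; on producers: $24. (They sum to $36.)
The less price-elastic side of the market bears the larger share of a per-unit tax.

Buyers bear $12 per ticket; producers bear $24 per ticket.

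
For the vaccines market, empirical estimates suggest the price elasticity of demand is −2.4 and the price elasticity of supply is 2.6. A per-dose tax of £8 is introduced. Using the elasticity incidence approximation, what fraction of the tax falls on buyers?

Incidence ratio: buyers' share ≈ εs / (εs + |εd|) = 2.6 / (2.6 + 2.4) = 0.52.
Supply is the more elastic side, so buyers bear the larger share.

Buyers' share ≈ 0.52.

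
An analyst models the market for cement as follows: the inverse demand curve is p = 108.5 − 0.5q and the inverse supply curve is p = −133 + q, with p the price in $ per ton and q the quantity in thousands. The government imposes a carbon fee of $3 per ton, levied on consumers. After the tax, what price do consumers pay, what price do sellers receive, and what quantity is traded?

Rewrite in direct form: qd = 217 − 2p and qs = p + 133.
Without the tax, 217 − 2p = p + 133 gives 3p = 84, so p* = $28 and q* = 161.
With the tax collected from consumers, demand (in seller-price terms) shifts: qd = 217 − 2(p + 3).
New equilibrium: consumers pay $29, sellers receive $26, q = 159. (Wedge: pb − ps = 3.)
The less price-elastic side of the market bears the larger share of a per-unit tax.

Consumers pay $29; sellers receive $26; quantity = 159.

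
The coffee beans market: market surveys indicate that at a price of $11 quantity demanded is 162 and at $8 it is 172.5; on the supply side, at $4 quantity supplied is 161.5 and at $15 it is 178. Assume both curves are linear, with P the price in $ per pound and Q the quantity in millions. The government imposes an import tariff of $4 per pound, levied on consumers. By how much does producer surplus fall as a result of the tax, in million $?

Producer surplus falls by $467.32 million.

Demand slope: (172.5 − 162)/(8 − 11) = -3.5, so Qd = 200.5 − 3.5P.
Supply slope: (178 − 161.5)/(15 − 4) = 1.5, so Qs = 1.5P + 155.5.
Without the tax, 200.5 − 3.5P = 1.5P + 155.5 gives 5P = 45, so P* = $9 and Q* = 169.
With the tax collected from consumers, demand (in seller-price terms) shifts: Qd = 200.5 − 3.5(P + 4).
Solving gives Q = 164.8 with consumers paying $10.2 and producers receiving $6.2 (the $4 wedge).
ΔPS is the trapezoid between Q = 164.8 and Q = 169 of height $2.8: ½ · (169 + 164.8) · 2.8 = $467.32.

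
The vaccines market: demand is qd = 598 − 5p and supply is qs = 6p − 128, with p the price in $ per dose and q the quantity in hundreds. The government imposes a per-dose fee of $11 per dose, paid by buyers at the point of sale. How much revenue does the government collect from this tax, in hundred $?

Before the tax: set 598 − 5p = 6p − 128 → p* = $66, q* = 268.
With the tax collected from buyers, demand (in seller-price terms) shifts: qd = 598 − 5(p + 11).
New equilibrium: buyers pay $72, sellers receive $61, q = 238. (Wedge: pb − ps = 11.)
Revenue = t · Q = 11 · 238 = $2618.

Tax revenue = $2618 hundred.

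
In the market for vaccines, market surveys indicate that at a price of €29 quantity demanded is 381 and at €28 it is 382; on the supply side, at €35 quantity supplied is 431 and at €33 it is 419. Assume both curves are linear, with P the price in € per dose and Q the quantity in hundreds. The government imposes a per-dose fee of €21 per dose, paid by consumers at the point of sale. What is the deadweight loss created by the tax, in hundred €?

Deadweight loss = €189 hundred.

Demand slope: (382 − 381)/(28 − 29) = -1, so Qd = 410 − P.
Supply slope: (419 − 431)/(33 − 35) = 6, so Qs = 6P + 221.
Without the tax, 410 − P = 6P + 221 gives 7P = 189, so P* = €27 and Q* = 383.
With the tax collected from consumers, demand (in seller-price terms) shifts: Qd = 410 − (P + 21).
New equilibrium: consumers pay €45, sellers receive €24, Q = 365. (Wedge: Pb − Ps = 21.)
Quantity falls by |ΔQ| = |383 − 365| = 18.
DWL = ½ · t · |ΔQ| = ½ · 21 · 18 = €189.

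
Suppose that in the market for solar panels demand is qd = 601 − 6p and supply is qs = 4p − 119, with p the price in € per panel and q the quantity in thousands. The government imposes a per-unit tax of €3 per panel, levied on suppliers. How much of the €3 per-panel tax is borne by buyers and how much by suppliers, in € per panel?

Without the tax, 601 − 6p = 4p − 119 gives 10p = 720, so p* = €72 and q* = 169.
With the tax collected from suppliers, supply shifts: qs = 4(p − 3) − 119.
Solving gives q = 161.8 with buyers paying €73.2 and suppliers receiving €70.2 (the €3 wedge).
Burden on buyers: €1.2; on suppliers: €1.8. (They sum to €3.)
The less price-elastic side of the market bears the larger share of a per-unit tax.

Buyers bear €1.2 per panel; suppliers bear €1.8 per panel.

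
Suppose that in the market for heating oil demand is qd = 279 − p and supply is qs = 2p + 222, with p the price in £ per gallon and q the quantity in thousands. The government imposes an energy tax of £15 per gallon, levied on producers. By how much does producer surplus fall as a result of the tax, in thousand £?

Producer surplus falls by £1275 thousand.

Before the tax: set 279 − p = 2p + 222 → p* = £19, q* = 260.
With the tax collected from producers, supply shifts: qs = 2(p − 15) + 222.
Solving gives q = 250 with buyers paying £29 and producers receiving £14 (the £15 wedge).
ΔPS is the trapezoid between Q = 250 and Q = 260 of height £5: ½ · (260 + 250) · 5 = £1275.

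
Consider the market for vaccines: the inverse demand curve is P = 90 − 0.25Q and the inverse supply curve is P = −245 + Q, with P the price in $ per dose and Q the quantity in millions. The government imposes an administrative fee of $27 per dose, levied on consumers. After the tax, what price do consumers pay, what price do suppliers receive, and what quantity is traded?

Inverting to Q(P) form: Qd = 360 − 4P; Qs = P + 245.
Without the tax, 360 − 4P = P + 245 gives 5P = 115, so P* = $23 and Q* = 268.
With the tax collected from consumers, demand (in seller-price terms) shifts: Qd = 360 − 4(P + 27).
Solving gives Q = 246.4 with consumers paying $28.4 and suppliers receiving $1.4 (the $27 wedge).
The less price-elastic side of the market bears the larger share of a per-unit tax.

Consumers pay $28.4; suppliers receive $1.4; quantity = 246.4.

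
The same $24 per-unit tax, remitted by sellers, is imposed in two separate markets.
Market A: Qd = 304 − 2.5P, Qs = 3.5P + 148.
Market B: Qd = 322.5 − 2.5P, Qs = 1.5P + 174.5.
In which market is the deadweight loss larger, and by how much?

Market A: pre-tax P* = $26, Q* = 239; post-tax Q = 204; deadweight loss = $420.
Market B: pre-tax P* = $37, Q* = 230; post-tax Q = 207.5; deadweight loss = $270.
Difference: $420 vs $270 → market A is larger by $150.

Market A, by $150.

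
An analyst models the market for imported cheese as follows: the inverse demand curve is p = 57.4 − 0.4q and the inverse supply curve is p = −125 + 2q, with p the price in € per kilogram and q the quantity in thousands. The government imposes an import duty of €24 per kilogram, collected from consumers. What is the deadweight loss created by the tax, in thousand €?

Inverting to q(p) form: qd = 143.5 − 2.5p; qs = 0.5p + 62.5.
Before the tax: set 143.5 − 2.5p = 0.5p + 62.5 → p* = €27, q* = 76.
With the tax collected from consumers, demand (in seller-price terms) shifts: qd = 143.5 − 2.5(p + 24).
Solving gives q = 66 with consumers paying €31 and sellers receiving €7 (the €24 wedge).
Quantity falls by |ΔQ| = |76 − 66| = 10.
DWL = ½ · t · |ΔQ| = ½ · 24 · 10 = €120.

Deadweight loss = €120 thousand.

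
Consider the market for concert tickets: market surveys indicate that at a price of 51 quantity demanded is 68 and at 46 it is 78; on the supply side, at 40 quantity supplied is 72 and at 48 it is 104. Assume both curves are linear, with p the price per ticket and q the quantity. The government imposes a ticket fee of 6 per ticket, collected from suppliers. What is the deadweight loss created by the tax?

Demand slope: (78 − 68)/(46 − 51) = -2, so qd = 170 − 2p.
Supply slope: (104 − 72)/(48 − 40) = 4, so qs = 4p − 88.
Before the tax: set 170 − 2p = 4p − 88 → p* = 43, q* = 84.
With the tax collected from suppliers, supply shifts: qs = 4(p − 6) − 88.
New equilibrium: buyers pay 47, suppliers receive 41, q = 76. (Wedge: pb − ps = 6.)
Quantity falls by |ΔQ| = |84 − 76| = 8.
DWL = ½ · t · |ΔQ| = ½ · 6 · 8 = 24.

Deadweight loss = 24.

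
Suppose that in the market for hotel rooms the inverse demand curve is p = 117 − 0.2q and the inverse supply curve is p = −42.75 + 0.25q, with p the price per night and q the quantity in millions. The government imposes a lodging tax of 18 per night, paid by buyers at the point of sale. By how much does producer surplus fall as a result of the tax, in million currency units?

Producer surplus falls by 3350 million.

Inverting to q(p) form: qd = 585 − 5p; qs = 4p + 171.
Without the tax, 585 − 5p = 4p + 171 gives 9p = 414, so p* = 46 and q* = 355.
With the tax collected from buyers, demand (in seller-price terms) shifts: qd = 585 − 5(p + 18).
Solving gives q = 315 with buyers paying 54 and suppliers receiving 36 (the 18 wedge).
ΔPS is the trapezoid between Q = 315 and Q = 355 of height 10: ½ · (355 + 315) · 10 = 3350.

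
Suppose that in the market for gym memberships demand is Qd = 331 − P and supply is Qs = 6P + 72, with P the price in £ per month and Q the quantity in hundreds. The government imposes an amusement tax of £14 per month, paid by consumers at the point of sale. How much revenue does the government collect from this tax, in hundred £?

Tax revenue = £3948 hundred.

Without the tax, 331 − P = 6P + 72 gives 7P = 259, so P* = £37 and Q* = 294.
With the tax collected from consumers, demand (in seller-price terms) shifts: Qd = 331 − (P + 14).
Solving gives Q = 282 with consumers paying £49 and sellers receiving £35 (the £14 wedge).
Revenue = t · Q = 14 · 282 = £3948.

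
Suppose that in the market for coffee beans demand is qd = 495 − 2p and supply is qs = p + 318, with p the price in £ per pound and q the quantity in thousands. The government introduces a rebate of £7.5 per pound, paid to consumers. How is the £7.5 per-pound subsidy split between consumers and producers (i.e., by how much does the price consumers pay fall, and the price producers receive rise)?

Without the subsidy, 495 − 2p = p + 318 gives 3p = 177, so p* = £59 and q* = 377.
With a per-unit subsidy paid to consumers, each effectively pays p − 7.5, so demand becomes qd = 495 − 2(p − 7.5).
Solving gives q = 382 with consumers paying £56.5 and producers receiving £64 (the £7.5 wedge).
Gain to consumers: £2.5; to producers: £5. (They sum to £7.5.)

Consumers gain £2.5 per pound; producers gain £5 per pound.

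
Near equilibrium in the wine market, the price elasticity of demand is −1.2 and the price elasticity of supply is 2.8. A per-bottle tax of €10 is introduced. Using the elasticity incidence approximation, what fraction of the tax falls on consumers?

Incidence ratio: consumers' share ≈ εs / (εs + |εd|) = 2.8 / (2.8 + 1.2) = 0.7.
Supply is the more elastic side, so consumers bear the larger share.

Consumers' share ≈ 0.7.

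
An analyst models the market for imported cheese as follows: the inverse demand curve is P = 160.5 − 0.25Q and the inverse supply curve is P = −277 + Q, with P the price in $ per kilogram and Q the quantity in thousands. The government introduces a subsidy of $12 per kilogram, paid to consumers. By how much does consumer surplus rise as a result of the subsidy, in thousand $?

Inverting to Q(P) form: Qd = 642 − 4P; Qs = P + 277.
Before the subsidy: set 642 − 4P = P + 277 → P* = $73, Q* = 350.
With a per-unit subsidy paid to consumers, each effectively pays P − 12, so demand becomes Qd = 642 − 4(P − 12).
Solving gives Q = 359.6 with consumers paying $70.6 and producers receiving $82.6 (the $12 wedge).
ΔCS is the trapezoid between Q = 359.6 and Q = 350 of height $2.4: ½ · (350 + 359.6) · 2.4 = $851.52.

Consumer surplus rises by $851.52 thousand.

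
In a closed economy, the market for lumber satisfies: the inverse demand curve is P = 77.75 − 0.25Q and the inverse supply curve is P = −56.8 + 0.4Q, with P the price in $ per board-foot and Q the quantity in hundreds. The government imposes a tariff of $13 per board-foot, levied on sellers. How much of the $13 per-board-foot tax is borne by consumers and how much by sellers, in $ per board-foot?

Consumers bear $5 per board-foot; sellers bear $8 per board-foot.

Rewrite in direct form: Qd = 311 − 4P and Qs = 2.5P + 142.
Without the tax, 311 − 4P = 2.5P + 142 gives 6.5P = 169, so P* = $26 and Q* = 207.
With the tax collected from sellers, supply shifts: Qs = 2.5(P − 13) + 142.
Solving gives Q = 187 with consumers paying $31 and sellers receiving $18 (the $13 wedge).
Burden on consumers: $5; on sellers: $8. (They sum to $13.)
The less price-elastic side of the market bears the larger share of a per-unit tax.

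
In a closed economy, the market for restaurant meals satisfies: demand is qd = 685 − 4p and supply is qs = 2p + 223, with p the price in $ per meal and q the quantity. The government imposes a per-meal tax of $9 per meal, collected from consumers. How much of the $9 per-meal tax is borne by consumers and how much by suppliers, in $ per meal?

Without the tax, 685 − 4p = 2p + 223 gives 6p = 462, so p* = $77 and q* = 377.
With the tax collected from consumers, demand (in seller-price terms) shifts: qd = 685 − 4(p + 9).
New equilibrium: consumers pay $80, suppliers receive $71, q = 365. (Wedge: pb − ps = 9.)
Burden on consumers: $3; on suppliers: $6. (They sum to $9.)
The less price-elastic side of the market bears the larger share of a per-unit tax.

Consumers bear $3 per meal; suppliers bear $6 per meal.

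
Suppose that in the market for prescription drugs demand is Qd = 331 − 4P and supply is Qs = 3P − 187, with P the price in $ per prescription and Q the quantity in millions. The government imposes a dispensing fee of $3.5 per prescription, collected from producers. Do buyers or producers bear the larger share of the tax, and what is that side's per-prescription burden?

Without the tax, 331 − 4P = 3P − 187 gives 7P = 518, so P* = $74 and Q* = 35.
With the tax collected from producers, supply shifts: Qs = 3(P − 3.5) − 187.
Solving gives Q = 29 with buyers paying $75.5 and producers receiving $72 (the $3.5 wedge).
Per-prescription burden: buyers $1.5, producers $2.
Producers take the larger share because supply is less price-elastic here (demand slope 4 vs supply slope 3).
The less price-elastic side of the market bears the larger share of a per-unit tax.

Producers bear the larger share: $2 per prescription.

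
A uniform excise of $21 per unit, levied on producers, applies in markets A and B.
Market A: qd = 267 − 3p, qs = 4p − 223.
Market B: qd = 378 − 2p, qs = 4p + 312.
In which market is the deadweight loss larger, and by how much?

Market A: pre-tax p* = $70, q* = 57; post-tax q = 21; deadweight loss = $378.
Market B: pre-tax p* = $11, q* = 356; post-tax q = 328; deadweight loss = $294.
Difference: $378 vs $294 → market A is larger by $84.

Market A, by $84.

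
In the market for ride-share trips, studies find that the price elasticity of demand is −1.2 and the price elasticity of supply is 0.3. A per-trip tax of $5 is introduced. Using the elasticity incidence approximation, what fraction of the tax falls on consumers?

Incidence ratio: consumers' share ≈ εs / (εs + |εd|) = 0.3 / (0.3 + 1.2) = 0.2.
Supply is the less elastic side, so consumers bear the smaller share.

Consumers' share ≈ 0.2.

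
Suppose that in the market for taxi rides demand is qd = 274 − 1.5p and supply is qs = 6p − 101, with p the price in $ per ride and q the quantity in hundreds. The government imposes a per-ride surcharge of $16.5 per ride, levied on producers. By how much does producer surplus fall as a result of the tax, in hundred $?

Without the tax, 274 − 1.5p = 6p − 101 gives 7.5p = 375, so p* = $50 and q* = 199.
With the tax collected from producers, supply shifts: qs = 6(p − 16.5) − 101.
New equilibrium: consumers pay $63.2, producers receive $46.7, q = 179.2. (Wedge: pb − ps = 16.5.)
ΔPS is the trapezoid between Q = 179.2 and Q = 199 of height $3.3: ½ · (199 + 179.2) · 3.3 = $624.03.

Producer surplus falls by $624.03 hundred.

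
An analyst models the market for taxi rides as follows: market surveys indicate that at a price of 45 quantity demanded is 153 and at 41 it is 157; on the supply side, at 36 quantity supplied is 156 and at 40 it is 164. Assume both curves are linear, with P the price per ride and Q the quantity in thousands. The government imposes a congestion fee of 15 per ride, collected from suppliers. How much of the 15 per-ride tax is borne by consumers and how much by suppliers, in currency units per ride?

Consumers bear 10 per ride; suppliers bear 5 per ride.

Demand slope: (157 − 153)/(41 − 45) = -1, so Qd = 198 − P.
Supply slope: (164 − 156)/(40 − 36) = 2, so Qs = 2P + 84.
Before the tax: set 198 − P = 2P + 84 → P* = 38, Q* = 160.
With the tax collected from suppliers, supply shifts: Qs = 2(P − 15) + 84.
New equilibrium: consumers pay 48, suppliers receive 33, Q = 150. (Wedge: Pb − Ps = 15.)
Burden on consumers: 10; on suppliers: 5. (They sum to 15.)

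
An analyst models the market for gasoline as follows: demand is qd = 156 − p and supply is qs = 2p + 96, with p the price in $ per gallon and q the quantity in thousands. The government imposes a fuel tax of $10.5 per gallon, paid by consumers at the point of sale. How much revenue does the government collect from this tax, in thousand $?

Tax revenue = $1354.5 thousand.

Before the tax: set 156 − p = 2p + 96 → p* = $20, q* = 136.
With the tax collected from consumers, demand (in seller-price terms) shifts: qd = 156 − (p + 10.5).
New equilibrium: consumers pay $27, producers receive $16.5, q = 129. (Wedge: pb − ps = 10.5.)
Revenue = t · Q = 10.5 · 129 = $1354.5.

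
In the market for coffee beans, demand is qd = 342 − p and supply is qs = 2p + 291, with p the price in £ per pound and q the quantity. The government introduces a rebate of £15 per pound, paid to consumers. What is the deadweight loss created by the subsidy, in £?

Deadweight loss = £75.

Before the subsidy: set 342 − p = 2p + 291 → p* = £17, q* = 325.
With a per-unit subsidy paid to consumers, each effectively pays p − 15, so demand becomes qd = 342 − (p − 15).
New equilibrium: consumers pay £7, producers receive £22, q = 335. (Wedge: pb − ps = −15.)
Quantity rises by |ΔQ| = |325 − 335| = 10.
DWL = ½ · t · |ΔQ| = ½ · 15 · 10 = £75.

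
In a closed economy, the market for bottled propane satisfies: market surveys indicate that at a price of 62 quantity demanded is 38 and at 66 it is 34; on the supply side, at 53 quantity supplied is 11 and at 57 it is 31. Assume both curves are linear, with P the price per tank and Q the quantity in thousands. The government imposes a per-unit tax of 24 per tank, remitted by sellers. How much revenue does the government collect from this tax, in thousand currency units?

Tax revenue = 504 thousand.

Demand slope: (34 − 38)/(66 − 62) = -1, so Qd = 100 − P.
Supply slope: (31 − 11)/(57 − 53) = 5, so Qs = 5P − 254.
Without the tax, 100 − P = 5P − 254 gives 6P = 354, so P* = 59 and Q* = 41.
With the tax collected from sellers, supply shifts: Qs = 5(P − 24) − 254.
New equilibrium: consumers pay 79, sellers receive 55, Q = 21. (Wedge: Pb − Ps = 24.)
Revenue = t · Q = 24 · 21 = 504.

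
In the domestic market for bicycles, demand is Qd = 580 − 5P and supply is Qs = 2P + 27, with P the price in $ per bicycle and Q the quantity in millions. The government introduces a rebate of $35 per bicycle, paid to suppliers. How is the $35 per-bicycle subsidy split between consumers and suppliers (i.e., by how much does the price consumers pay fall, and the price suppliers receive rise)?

Consumers gain $10 per bicycle; suppliers gain $25 per bicycle.

Without the subsidy, 580 − 5P = 2P + 27 gives 7P = 553, so P* = $79 and Q* = 185.
With a per-unit subsidy paid to suppliers, each receives P + 35 per unit sold, so supply becomes Qs = 2(P + 35) + 27.
New equilibrium: consumers pay $69, suppliers receive $104, Q = 235. (Wedge: Pb − Ps = −35.)
Gain to consumers: $10; to suppliers: $25. (They sum to $35.)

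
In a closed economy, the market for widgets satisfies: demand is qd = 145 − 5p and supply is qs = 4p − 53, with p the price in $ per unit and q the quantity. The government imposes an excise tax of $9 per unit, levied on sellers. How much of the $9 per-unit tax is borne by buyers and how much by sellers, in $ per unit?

Without the tax, 145 − 5p = 4p − 53 gives 9p = 198, so p* = $22 and q* = 35.
With the tax collected from sellers, supply shifts: qs = 4(p − 9) − 53.
Solving gives q = 15 with buyers paying $26 and sellers receiving $17 (the $9 wedge).
Burden on buyers: $4; on sellers: $5. (They sum to $9.)
The less price-elastic side of the market bears the larger share of a per-unit tax.

Buyers bear $4 per unit; sellers bear $5 per unit.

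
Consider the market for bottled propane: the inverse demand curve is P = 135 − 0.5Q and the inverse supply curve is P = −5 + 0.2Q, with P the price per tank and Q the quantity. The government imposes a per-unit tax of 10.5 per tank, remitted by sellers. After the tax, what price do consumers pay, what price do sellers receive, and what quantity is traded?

Inverting to Q(P) form: Qd = 270 − 2P; Qs = 5P + 25.
Before the tax: set 270 − 2P = 5P + 25 → P* = 35, Q* = 200.
With the tax collected from sellers, supply shifts: Qs = 5(P − 10.5) + 25.
Solving gives Q = 185 with consumers paying 42.5 and sellers receiving 32 (the 10.5 wedge).
The less price-elastic side of the market bears the larger share of a per-unit tax.

Consumers pay 42.5; sellers receive 32; quantity = 185.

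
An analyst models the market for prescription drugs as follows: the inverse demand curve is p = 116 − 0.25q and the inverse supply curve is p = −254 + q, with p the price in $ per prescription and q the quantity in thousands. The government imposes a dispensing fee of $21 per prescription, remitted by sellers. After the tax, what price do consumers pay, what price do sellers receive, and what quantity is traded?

Consumers pay $46.2; sellers receive $25.2; quantity = 279.2.

Rewrite in direct form: qd = 464 − 4p and qs = p + 254.
Without the tax, 464 − 4p = p + 254 gives 5p = 210, so p* = $42 and q* = 296.
With the tax collected from sellers, supply shifts: qs = (p − 21) + 254.
New equilibrium: consumers pay $46.2, sellers receive $25.2, q = 279.2. (Wedge: pb − ps = 21.)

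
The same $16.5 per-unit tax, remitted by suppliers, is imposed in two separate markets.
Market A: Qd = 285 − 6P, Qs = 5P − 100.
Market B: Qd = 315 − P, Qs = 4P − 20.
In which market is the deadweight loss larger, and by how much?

Market A: pre-tax P* = $35, Q* = 75; post-tax Q = 30; deadweight loss = $371.25.
Market B: pre-tax P* = $67, Q* = 248; post-tax Q = 234.8; deadweight loss = $108.9.
Difference: $371.25 vs $108.9 → market A is larger by $262.35.

Market A, by $262.35.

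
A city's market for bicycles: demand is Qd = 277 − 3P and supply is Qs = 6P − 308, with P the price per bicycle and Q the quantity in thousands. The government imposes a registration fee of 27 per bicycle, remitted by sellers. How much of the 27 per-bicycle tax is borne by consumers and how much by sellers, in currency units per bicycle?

Before the tax: set 277 − 3P = 6P − 308 → P* = 65, Q* = 82.
With the tax collected from sellers, supply shifts: Qs = 6(P − 27) − 308.
New equilibrium: consumers pay 83, sellers receive 56, Q = 28. (Wedge: Pb − Ps = 27.)
Burden on consumers: 18; on sellers: 9. (They sum to 27.)

Consumers bear 18 per bicycle; sellers bear 9 per bicycle.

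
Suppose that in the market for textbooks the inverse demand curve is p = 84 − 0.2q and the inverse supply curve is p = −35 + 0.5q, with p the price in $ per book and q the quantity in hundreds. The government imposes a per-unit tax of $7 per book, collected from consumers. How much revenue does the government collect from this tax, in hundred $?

Inverting to q(p) form: qd = 420 − 5p; qs = 2p + 70.
Without the tax, 420 − 5p = 2p + 70 gives 7p = 350, so p* = $50 and q* = 170.
With the tax collected from consumers, demand (in seller-price terms) shifts: qd = 420 − 5(p + 7).
Solving gives q = 160 with consumers paying $52 and suppliers receiving $45 (the $7 wedge).
Revenue = t · Q = 7 · 160 = $1120.

Tax revenue = $1120 hundred.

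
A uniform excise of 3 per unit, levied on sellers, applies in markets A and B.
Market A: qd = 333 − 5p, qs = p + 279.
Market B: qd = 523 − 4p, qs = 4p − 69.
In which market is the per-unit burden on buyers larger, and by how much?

Market B, by 1.

Market A: pre-tax p* = 9, q* = 288; post-tax q = 285.5; per-unit burden on buyers = 0.5.
Market B: pre-tax p* = 74, q* = 227; post-tax q = 221; per-unit burden on buyers = 1.5.
Difference: 0.5 vs 1.5 → market B is larger by 1.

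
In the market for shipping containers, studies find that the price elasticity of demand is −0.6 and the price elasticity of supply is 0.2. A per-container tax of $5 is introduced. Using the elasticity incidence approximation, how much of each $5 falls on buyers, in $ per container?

Buyers bear ≈ $1.25 per container.

Incidence ratio: buyers' share ≈ εs / (εs + |εd|) = 0.2 / (0.2 + 0.6) = 0.25.
So buyers bear ≈ 0.25 × $5 = $1.25; producers bear $3.75.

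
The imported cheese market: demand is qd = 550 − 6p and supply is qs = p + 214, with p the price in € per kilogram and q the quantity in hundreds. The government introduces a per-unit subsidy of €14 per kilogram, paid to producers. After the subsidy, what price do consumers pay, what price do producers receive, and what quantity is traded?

Before the subsidy: set 550 − 6p = p + 214 → p* = €48, q* = 262.
With a per-unit subsidy paid to producers, each receives p + 14 per unit sold, so supply becomes qs = (p + 14) + 214.
Solving gives q = 274 with consumers paying €46 and producers receiving €60 (the €14 wedge).

Consumers pay €46; producers receive €60; quantity = 274.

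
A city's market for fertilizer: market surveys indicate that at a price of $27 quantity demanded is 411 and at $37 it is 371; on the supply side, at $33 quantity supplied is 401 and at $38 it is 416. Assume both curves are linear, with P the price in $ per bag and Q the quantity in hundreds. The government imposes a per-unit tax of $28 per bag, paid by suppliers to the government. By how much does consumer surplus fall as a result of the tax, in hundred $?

Consumer surplus falls by $4452 hundred.

Demand slope: (371 − 411)/(37 − 27) = -4, so Qd = 519 − 4P.
Supply slope: (416 − 401)/(38 − 33) = 3, so Qs = 3P + 302.
Without the tax, 519 − 4P = 3P + 302 gives 7P = 217, so P* = $31 and Q* = 395.
With the tax collected from suppliers, supply shifts: Qs = 3(P − 28) + 302.
New equilibrium: buyers pay $43, suppliers receive $15, Q = 347. (Wedge: Pb − Ps = 28.)
ΔCS is the trapezoid between Q = 347 and Q = 395 of height $12: ½ · (395 + 347) · 12 = $4452.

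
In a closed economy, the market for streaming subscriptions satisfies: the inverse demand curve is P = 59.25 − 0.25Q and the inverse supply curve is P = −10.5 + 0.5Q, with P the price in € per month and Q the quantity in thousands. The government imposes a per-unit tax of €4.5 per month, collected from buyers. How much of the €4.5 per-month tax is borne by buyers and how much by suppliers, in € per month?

Inverting to Q(P) form: Qd = 237 − 4P; Qs = 2P + 21.
Before the tax: set 237 − 4P = 2P + 21 → P* = €36, Q* = 93.
With the tax collected from buyers, demand (in seller-price terms) shifts: Qd = 237 − 4(P + 4.5).
Solving gives Q = 87 with buyers paying €37.5 and suppliers receiving €33 (the €4.5 wedge).
Burden on buyers: €1.5; on suppliers: €3. (They sum to €4.5.)

Buyers bear €1.5 per month; suppliers bear €3 per month.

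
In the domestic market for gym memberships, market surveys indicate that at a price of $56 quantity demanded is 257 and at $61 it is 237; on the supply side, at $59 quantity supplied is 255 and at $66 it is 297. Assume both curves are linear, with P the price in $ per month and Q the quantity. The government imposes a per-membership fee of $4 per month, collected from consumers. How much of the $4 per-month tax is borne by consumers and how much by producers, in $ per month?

Consumers bear $2.4 per month; producers bear $1.6 per month.

Demand slope: (237 − 257)/(61 − 56) = -4, so Qd = 481 − 4P.
Supply slope: (297 − 255)/(66 − 59) = 6, so Qs = 6P − 99.
Before the tax: set 481 − 4P = 6P − 99 → P* = $58, Q* = 249.
With the tax collected from consumers, demand (in seller-price terms) shifts: Qd = 481 − 4(P + 4).
New equilibrium: consumers pay $60.4, producers receive $56.4, Q = 239.4. (Wedge: Pb − Ps = 4.)
Burden on consumers: $2.4; on producers: $1.6. (They sum to $4.)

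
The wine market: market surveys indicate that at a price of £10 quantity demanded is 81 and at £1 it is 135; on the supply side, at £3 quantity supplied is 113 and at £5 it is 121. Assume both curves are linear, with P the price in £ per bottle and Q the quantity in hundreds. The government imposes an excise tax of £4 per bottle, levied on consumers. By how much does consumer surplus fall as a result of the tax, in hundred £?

Demand slope: (135 − 81)/(1 − 10) = -6, so Qd = 141 − 6P.
Supply slope: (121 − 113)/(5 − 3) = 4, so Qs = 4P + 101.
Before the tax: set 141 − 6P = 4P + 101 → P* = £4, Q* = 117.
With the tax collected from consumers, demand (in seller-price terms) shifts: Qd = 141 − 6(P + 4).
Solving gives Q = 107.4 with consumers paying £5.6 and producers receiving £1.6 (the £4 wedge).
ΔCS is the trapezoid between Q = 107.4 and Q = 117 of height £1.6: ½ · (117 + 107.4) · 1.6 = £179.52.

Consumer surplus falls by £179.52 hundred.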